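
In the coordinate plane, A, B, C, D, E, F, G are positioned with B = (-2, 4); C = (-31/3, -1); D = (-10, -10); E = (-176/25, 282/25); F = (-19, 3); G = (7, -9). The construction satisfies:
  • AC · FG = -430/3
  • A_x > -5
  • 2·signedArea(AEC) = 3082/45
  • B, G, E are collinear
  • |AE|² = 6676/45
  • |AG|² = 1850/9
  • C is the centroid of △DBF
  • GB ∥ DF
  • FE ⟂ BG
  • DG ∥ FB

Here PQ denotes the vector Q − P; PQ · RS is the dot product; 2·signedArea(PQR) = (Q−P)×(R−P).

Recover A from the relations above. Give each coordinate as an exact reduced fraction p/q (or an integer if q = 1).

A = (-14/3, -2/3)

1. A_x = -14/3  [AC · FG = -430/3 ∩ 2·signedArea(AEC) = 3082/45]
2. A_y = -2/3  [AC · FG = -430/3 ∩ 2·signedArea(AEC) = 3082/45]
   → A = (-14/3, -2/3)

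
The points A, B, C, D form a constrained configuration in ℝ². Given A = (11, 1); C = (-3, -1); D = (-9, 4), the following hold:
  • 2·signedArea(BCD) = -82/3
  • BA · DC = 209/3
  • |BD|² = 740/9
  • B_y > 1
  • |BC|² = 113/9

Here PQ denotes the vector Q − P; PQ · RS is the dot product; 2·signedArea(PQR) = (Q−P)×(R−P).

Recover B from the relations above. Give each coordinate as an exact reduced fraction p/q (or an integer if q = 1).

1. B_x = -1/3  [BA · DC = 209/3 ∩ 2·signedArea(BCD) = -82/3]
2. B_y = 4/3  [BA · DC = 209/3 ∩ 2·signedArea(BCD) = -82/3]
   → B = (-1/3, 4/3)

B = (-1/3, 4/3)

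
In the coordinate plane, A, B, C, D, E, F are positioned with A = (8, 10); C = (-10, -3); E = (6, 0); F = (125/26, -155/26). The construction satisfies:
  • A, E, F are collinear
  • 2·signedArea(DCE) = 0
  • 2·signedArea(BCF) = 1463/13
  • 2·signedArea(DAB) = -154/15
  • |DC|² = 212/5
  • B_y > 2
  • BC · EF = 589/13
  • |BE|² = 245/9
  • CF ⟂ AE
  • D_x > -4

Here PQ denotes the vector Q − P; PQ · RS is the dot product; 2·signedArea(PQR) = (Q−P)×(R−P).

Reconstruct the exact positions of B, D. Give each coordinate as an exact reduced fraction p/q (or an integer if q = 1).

1. B_x = 4/3  [line 31/26·x + 155/26·y + -31/2 = 0 ∩ |BE|² = 245/9]
2. B_y = 7/3  [line 31/26·x + 155/26·y + -31/2 = 0 ∩ |BE|² = 245/9]
   → B = (4/3, 7/3)
3. D_x = -18/5  [2·signedArea(DCE) = 0 ∩ 2·signedArea(DAB) = -154/15]
4. D_y = -9/5  [2·signedArea(DCE) = 0 ∩ 2·signedArea(DAB) = -154/15]
   → D = (-18/5, -9/5)

B = (4/3, 7/3)
D = (-18/5, -9/5)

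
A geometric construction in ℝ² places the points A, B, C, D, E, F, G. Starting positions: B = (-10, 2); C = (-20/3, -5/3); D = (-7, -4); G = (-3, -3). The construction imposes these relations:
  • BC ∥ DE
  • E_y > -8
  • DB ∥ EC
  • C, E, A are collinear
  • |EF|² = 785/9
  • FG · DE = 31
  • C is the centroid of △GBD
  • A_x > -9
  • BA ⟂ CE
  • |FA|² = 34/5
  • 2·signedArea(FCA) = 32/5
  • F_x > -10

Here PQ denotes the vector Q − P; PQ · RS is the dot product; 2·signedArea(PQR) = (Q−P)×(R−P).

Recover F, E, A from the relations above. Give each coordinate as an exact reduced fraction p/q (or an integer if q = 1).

1. E_x = -11/3  [DB ∥ EC ∩ BC ∥ DE]
2. E_y = -23/3  [DB ∥ EC ∩ BC ∥ DE]
   → E = (-11/3, -23/3)
3. A_x = -44/5  [C, E, A are collinear ∩ BA ⟂ CE]
4. A_y = 13/5  [C, E, A are collinear ∩ BA ⟂ CE]
   → A = (-44/5, 13/5)
5. F_x = -9  [2·signedArea(FCA) = 32/5 ∩ FG · DE = 31]
6. F_y = 0  [2·signedArea(FCA) = 32/5 ∩ FG · DE = 31]
   → F = (-9, 0)

A = (-44/5, 13/5)
E = (-11/3, -23/3)
F = (-9, 0)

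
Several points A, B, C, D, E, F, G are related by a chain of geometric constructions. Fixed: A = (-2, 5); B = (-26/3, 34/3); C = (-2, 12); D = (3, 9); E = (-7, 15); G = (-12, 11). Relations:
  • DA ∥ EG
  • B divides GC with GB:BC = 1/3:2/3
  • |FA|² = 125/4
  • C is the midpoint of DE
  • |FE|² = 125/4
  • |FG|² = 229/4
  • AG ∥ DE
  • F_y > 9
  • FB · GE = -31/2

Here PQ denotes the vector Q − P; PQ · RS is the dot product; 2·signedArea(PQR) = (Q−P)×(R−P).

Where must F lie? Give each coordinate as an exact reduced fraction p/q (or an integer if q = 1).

F = (-9/2, 10)

1. F_x = -9/2  [line -5·x + -4·y + 35/2 = 0 ∩ |FA|² = 125/4]
2. F_y = 10  [line -5·x + -4·y + 35/2 = 0 ∩ |FA|² = 125/4]
   → F = (-9/2, 10)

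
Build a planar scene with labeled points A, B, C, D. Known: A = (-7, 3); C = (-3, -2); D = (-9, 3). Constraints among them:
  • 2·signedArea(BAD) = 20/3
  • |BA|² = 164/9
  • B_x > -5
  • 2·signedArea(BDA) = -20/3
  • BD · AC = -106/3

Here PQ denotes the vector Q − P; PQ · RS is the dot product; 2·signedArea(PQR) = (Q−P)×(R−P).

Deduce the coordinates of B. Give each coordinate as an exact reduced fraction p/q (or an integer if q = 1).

B = (-13/3, -1/3)

1. B_x = -13/3  [2·signedArea(BDA) = -20/3 ∩ BD · AC = -106/3]
2. B_y = -1/3  [2·signedArea(BDA) = -20/3 ∩ BD · AC = -106/3]
   → B = (-13/3, -1/3)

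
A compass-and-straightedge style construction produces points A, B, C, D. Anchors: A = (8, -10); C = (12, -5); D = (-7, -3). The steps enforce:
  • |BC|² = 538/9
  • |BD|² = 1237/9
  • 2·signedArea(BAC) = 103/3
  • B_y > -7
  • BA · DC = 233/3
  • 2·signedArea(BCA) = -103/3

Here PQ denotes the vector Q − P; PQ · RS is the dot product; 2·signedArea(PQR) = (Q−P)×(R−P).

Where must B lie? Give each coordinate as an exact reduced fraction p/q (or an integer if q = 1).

B = (13/3, -6)

1. B_x = 13/3  [2·signedArea(BCA) = -103/3 ∩ BA · DC = 233/3]
2. B_y = -6  [2·signedArea(BCA) = -103/3 ∩ BA · DC = 233/3]
   → B = (13/3, -6)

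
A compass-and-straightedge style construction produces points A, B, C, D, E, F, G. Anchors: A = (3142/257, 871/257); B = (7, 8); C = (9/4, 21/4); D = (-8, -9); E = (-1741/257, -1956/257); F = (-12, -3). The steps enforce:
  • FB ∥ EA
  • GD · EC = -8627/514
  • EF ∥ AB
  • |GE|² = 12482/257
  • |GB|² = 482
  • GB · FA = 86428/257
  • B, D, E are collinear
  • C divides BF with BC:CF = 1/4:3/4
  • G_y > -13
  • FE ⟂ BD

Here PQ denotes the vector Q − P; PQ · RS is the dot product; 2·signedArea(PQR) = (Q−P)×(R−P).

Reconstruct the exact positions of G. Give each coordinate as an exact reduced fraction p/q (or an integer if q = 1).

1. G_x = -398/257  [GD · EC = -8627/514 ∩ GB · FA = 86428/257]
2. G_y = -3141/257  [GD · EC = -8627/514 ∩ GB · FA = 86428/257]
   → G = (-398/257, -3141/257)

G = (-398/257, -3141/257)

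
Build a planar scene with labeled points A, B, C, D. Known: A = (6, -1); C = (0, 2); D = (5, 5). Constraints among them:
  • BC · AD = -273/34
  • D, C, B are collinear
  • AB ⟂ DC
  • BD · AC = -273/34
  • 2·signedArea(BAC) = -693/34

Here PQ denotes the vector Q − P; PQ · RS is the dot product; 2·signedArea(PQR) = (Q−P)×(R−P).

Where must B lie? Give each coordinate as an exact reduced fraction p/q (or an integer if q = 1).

B = (105/34, 131/34)

1. B_x = 105/34  [D, C, B are collinear ∩ AB ⟂ DC]
2. B_y = 131/34  [D, C, B are collinear ∩ AB ⟂ DC]
   → B = (105/34, 131/34)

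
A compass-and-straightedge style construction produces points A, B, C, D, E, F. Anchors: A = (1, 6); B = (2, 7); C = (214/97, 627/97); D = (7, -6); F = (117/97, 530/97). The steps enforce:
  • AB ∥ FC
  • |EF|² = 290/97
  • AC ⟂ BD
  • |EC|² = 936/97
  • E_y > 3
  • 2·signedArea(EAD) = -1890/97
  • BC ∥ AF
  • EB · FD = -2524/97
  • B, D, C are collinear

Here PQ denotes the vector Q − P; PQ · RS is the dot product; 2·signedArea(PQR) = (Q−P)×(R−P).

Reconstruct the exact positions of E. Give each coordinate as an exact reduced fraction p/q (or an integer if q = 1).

1. E_x = 40/97  [EB · FD = -2524/97 ∩ 2·signedArea(EAD) = -1890/97]
2. E_y = 381/97  [EB · FD = -2524/97 ∩ 2·signedArea(EAD) = -1890/97]
   → E = (40/97, 381/97)

E = (40/97, 381/97)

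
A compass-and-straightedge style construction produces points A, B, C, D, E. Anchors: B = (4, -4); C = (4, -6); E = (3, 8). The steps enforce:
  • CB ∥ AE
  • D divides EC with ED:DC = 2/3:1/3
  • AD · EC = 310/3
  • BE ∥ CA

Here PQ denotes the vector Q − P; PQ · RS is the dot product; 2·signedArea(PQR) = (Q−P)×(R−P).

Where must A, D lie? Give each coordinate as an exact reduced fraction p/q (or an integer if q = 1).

1. A_x = 3  [CB ∥ AE ∩ BE ∥ CA]
2. A_y = 6  [CB ∥ AE ∩ BE ∥ CA]
   → A = (3, 6)
3. D_x = 11/3  [D divides EC with ED:DC = 2/3:1/3]
4. D_y = -4/3  [D divides EC with ED:DC = 2/3:1/3]
   → D = (11/3, -4/3)

A = (3, 6)
D = (11/3, -4/3)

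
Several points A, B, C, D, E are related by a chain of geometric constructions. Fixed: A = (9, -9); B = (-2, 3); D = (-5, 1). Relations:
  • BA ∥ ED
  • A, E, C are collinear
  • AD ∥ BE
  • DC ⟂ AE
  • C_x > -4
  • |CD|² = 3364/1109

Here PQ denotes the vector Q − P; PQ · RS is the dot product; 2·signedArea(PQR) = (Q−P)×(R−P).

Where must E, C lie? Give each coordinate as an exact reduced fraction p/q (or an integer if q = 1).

1. E_x = -16  [BA ∥ ED ∩ AD ∥ BE]
2. E_y = 13  [BA ∥ ED ∩ AD ∥ BE]
   → E = (-16, 13)
3. C_x = -4269/1109  [A, E, C are collinear ∩ DC ⟂ AE]
4. C_y = 2559/1109  [A, E, C are collinear ∩ DC ⟂ AE]
   → C = (-4269/1109, 2559/1109)

C = (-4269/1109, 2559/1109)
E = (-16, 13)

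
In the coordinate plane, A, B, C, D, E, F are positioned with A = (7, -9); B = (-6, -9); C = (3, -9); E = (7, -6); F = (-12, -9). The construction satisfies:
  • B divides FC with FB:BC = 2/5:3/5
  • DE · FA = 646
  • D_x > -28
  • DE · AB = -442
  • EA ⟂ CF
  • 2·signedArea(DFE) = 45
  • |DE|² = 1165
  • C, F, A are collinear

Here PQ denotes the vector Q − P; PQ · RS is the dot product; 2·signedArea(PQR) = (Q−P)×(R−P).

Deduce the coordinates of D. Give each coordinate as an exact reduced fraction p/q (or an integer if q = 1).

1. D_x = -27  [2·signedArea(DFE) = 45 ∩ DE · AB = -442]
2. D_y = -9  [2·signedArea(DFE) = 45 ∩ DE · AB = -442]
   → D = (-27, -9)

D = (-27, -9)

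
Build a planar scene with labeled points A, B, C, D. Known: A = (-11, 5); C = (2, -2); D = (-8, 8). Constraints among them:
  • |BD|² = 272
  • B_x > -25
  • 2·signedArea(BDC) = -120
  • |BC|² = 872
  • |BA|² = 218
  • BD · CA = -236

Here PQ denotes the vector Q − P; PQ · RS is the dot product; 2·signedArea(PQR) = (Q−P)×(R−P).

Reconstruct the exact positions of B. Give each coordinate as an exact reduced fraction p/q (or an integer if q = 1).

B = (-24, 12)

1. B_x = -24  [BD · CA = -236 ∩ 2·signedArea(BDC) = -120]
2. B_y = 12  [BD · CA = -236 ∩ 2·signedArea(BDC) = -120]
   → B = (-24, 12)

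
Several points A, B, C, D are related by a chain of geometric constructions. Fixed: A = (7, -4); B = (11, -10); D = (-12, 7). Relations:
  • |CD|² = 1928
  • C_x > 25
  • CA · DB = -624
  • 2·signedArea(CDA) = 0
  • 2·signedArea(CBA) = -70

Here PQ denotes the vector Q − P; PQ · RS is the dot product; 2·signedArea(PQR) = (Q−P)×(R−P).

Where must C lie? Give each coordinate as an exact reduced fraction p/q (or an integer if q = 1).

C = (26, -15)

1. C_x = 26  [2·signedArea(CDA) = 0 ∩ CA · DB = -624]
2. C_y = -15  [2·signedArea(CDA) = 0 ∩ CA · DB = -624]
   → C = (26, -15)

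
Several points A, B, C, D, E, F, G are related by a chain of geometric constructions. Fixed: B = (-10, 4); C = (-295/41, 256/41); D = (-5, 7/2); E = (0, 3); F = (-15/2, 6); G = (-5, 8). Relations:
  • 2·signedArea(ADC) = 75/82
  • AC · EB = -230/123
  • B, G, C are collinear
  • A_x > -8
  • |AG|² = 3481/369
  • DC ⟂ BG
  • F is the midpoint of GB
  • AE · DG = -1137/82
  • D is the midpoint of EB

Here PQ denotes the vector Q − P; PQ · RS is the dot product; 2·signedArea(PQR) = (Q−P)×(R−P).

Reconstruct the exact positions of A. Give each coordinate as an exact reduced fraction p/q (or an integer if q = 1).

1. A_x = -910/123  [AC · EB = -230/123 ∩ 2·signedArea(ADC) = 75/82]
2. A_y = 748/123  [AC · EB = -230/123 ∩ 2·signedArea(ADC) = 75/82]
   → A = (-910/123, 748/123)

A = (-910/123, 748/123)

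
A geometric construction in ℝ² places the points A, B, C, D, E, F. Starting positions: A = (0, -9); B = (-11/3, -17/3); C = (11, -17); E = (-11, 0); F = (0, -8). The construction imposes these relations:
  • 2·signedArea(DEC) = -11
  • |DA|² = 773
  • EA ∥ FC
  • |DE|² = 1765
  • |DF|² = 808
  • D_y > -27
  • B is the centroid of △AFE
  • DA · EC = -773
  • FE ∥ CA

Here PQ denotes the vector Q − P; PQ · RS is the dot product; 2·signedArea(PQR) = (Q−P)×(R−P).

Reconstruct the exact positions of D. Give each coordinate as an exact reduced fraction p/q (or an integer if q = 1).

D = (22, -26)

1. D_x = 22  [DA · EC = -773 ∩ 2·signedArea(DEC) = -11]
2. D_y = -26  [DA · EC = -773 ∩ 2·signedArea(DEC) = -11]
   → D = (22, -26)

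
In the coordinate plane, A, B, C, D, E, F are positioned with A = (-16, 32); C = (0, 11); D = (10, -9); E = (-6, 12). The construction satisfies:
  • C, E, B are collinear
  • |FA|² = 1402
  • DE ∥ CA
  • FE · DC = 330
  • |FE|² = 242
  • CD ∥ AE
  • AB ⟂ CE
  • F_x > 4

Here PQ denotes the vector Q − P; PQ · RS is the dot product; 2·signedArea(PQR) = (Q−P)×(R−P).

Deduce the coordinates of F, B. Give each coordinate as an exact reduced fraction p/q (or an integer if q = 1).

1. F_x = 5  [line 10·x + -20·y + -30 = 0 ∩ |FE|² = 242]
2. F_y = 1  [line 10·x + -20·y + -30 = 0 ∩ |FE|² = 242]
   → F = (5, 1)
3. B_x = -702/37  [C, E, B are collinear ∩ AB ⟂ CE]
4. B_y = 524/37  [C, E, B are collinear ∩ AB ⟂ CE]
   → B = (-702/37, 524/37)

B = (-702/37, 524/37)
F = (5, 1)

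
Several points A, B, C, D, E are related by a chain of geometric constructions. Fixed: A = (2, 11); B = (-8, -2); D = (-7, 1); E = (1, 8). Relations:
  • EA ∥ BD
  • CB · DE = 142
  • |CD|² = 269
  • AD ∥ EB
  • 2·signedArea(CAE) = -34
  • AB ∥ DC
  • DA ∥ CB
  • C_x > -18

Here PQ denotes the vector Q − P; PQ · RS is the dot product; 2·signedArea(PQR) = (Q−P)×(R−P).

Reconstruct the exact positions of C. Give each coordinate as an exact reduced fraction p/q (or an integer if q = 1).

1. C_x = -17  [DA ∥ CB ∩ AB ∥ DC]
2. C_y = -12  [DA ∥ CB ∩ AB ∥ DC]
   → C = (-17, -12)

C = (-17, -12)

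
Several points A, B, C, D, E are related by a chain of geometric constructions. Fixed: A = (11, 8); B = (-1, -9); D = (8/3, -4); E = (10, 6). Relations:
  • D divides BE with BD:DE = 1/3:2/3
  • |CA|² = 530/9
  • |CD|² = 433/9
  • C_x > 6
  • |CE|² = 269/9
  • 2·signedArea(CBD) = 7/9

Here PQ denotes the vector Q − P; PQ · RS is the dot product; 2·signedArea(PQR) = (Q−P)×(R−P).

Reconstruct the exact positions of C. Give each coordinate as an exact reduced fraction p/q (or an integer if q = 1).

1. C_x = 20/3  [line -5·x + 11/3·y + 245/9 = 0 ∩ |CD|² = 433/9]
2. C_y = 5/3  [line -5·x + 11/3·y + 245/9 = 0 ∩ |CD|² = 433/9]
   → C = (20/3, 5/3)

C = (20/3, 5/3)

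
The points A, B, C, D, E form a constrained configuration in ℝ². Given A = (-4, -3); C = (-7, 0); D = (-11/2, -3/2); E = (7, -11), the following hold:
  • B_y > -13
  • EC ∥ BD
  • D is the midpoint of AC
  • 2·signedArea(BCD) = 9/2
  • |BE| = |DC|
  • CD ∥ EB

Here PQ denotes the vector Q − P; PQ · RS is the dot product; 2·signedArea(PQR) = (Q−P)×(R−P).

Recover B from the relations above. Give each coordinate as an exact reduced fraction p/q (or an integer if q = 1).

B = (17/2, -25/2)

1. B_x = 17/2  [EC ∥ BD ∩ CD ∥ EB]
2. B_y = -25/2  [EC ∥ BD ∩ CD ∥ EB]
   → B = (17/2, -25/2)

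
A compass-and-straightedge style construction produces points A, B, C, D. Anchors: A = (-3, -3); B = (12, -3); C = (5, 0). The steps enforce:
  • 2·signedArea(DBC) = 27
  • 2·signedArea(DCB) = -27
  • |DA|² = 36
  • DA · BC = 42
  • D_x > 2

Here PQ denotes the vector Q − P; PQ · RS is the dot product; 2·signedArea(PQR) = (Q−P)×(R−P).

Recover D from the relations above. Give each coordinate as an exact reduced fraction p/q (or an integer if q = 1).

1. D_x = 3  [2·signedArea(DBC) = 27 ∩ DA · BC = 42]
2. D_y = -3  [2·signedArea(DBC) = 27 ∩ DA · BC = 42]
   → D = (3, -3)

D = (3, -3)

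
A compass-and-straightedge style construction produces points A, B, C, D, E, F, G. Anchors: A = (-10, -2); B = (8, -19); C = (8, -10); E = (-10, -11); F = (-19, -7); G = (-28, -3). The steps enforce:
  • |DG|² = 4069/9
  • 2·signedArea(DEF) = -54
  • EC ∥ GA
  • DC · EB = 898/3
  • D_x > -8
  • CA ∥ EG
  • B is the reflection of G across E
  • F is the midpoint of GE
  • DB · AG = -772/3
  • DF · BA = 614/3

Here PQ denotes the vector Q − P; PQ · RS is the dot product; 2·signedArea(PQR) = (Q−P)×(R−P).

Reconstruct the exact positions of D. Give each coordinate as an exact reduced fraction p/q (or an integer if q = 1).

1. D_x = -7  [2·signedArea(DEF) = -54 ∩ DF · BA = 614/3]
2. D_y = -19/3  [2·signedArea(DEF) = -54 ∩ DF · BA = 614/3]
   → D = (-7, -19/3)

D = (-7, -19/3)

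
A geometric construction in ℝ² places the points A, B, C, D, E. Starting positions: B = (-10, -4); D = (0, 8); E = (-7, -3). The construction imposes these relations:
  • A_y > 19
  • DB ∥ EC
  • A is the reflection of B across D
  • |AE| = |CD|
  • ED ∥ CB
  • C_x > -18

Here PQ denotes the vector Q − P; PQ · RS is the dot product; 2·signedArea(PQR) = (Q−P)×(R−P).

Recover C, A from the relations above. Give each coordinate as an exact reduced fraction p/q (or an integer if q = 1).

1. C_x = -17  [ED ∥ CB ∩ DB ∥ EC]
2. C_y = -15  [ED ∥ CB ∩ DB ∥ EC]
   → C = (-17, -15)
3. A_x = 10  [A is the reflection of B across D]
4. A_y = 20  [A is the reflection of B across D]
   → A = (10, 20)

A = (10, 20)
C = (-17, -15)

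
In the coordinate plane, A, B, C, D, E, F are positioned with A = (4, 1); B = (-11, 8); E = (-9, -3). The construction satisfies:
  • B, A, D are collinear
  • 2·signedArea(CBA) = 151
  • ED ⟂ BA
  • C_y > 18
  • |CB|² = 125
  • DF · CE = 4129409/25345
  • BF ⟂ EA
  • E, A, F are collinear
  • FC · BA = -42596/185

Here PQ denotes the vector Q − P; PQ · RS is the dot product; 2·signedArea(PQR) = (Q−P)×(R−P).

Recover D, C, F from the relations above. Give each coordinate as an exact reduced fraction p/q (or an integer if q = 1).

1. D_x = -1409/274  [B, A, D are collinear ∩ ED ⟂ BA]
2. D_y = 1443/274  [B, A, D are collinear ∩ ED ⟂ BA]
   → D = (-1409/274, 1443/274)
3. C_x = -13  [line 7·x + 15·y + -194 = 0 ∩ |CB|² = 125]
4. C_y = 19  [line 7·x + 15·y + -194 = 0 ∩ |CB|² = 125]
   → C = (-13, 19)
5. F_x = -1431/185  [E, A, F are collinear ∩ BF ⟂ EA]
6. F_y = -483/185  [E, A, F are collinear ∩ BF ⟂ EA]
   → F = (-1431/185, -483/185)

C = (-13, 19)
D = (-1409/274, 1443/274)
F = (-1431/185, -483/185)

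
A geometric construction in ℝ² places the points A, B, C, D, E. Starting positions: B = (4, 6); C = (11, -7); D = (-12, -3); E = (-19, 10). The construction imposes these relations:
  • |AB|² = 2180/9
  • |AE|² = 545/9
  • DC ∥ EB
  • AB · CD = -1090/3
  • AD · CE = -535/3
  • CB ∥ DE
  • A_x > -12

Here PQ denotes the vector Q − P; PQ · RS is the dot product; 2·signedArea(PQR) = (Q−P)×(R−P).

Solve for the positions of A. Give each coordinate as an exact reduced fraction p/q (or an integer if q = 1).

A = (-34/3, 26/3)

1. A_x = -34/3  [AB · CD = -1090/3 ∩ AD · CE = -535/3]
2. A_y = 26/3  [AB · CD = -1090/3 ∩ AD · CE = -535/3]
   → A = (-34/3, 26/3)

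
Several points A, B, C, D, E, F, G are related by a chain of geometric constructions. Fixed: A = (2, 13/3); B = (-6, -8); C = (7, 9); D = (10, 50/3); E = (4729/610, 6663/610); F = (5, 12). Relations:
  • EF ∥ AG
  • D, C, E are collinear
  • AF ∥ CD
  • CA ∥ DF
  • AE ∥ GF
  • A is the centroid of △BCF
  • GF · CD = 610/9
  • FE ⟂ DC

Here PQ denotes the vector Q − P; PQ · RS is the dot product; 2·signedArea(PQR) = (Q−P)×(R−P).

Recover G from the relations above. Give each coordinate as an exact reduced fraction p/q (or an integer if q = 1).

1. G_x = -459/610  [AE ∥ GF ∩ EF ∥ AG]
2. G_y = 9901/1830  [AE ∥ GF ∩ EF ∥ AG]
   → G = (-459/610, 9901/1830)

G = (-459/610, 9901/1830)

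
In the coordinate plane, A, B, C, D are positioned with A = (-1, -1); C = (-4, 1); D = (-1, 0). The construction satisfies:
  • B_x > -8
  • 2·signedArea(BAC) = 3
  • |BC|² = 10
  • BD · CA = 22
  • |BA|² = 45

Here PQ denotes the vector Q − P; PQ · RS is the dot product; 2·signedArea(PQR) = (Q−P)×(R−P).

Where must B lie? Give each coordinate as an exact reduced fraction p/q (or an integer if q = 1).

B = (-7, 2)

1. B_x = -7  [2·signedArea(BAC) = 3 ∩ BD · CA = 22]
2. B_y = 2  [2·signedArea(BAC) = 3 ∩ BD · CA = 22]
   → B = (-7, 2)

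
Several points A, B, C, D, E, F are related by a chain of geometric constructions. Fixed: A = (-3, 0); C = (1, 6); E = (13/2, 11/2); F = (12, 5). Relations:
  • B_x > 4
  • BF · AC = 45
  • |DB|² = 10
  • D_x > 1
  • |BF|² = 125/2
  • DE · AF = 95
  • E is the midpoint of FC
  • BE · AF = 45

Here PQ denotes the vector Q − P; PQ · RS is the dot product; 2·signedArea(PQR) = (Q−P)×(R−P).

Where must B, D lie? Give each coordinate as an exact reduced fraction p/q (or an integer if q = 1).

1. B_x = 9/2  [BF · AC = 45 ∩ BE · AF = 45]
2. B_y = 5/2  [BF · AC = 45 ∩ BE · AF = 45]
   → B = (9/2, 5/2)
3. D_x = 3/2  [line -15·x + -5·y + 30 = 0 ∩ |DB|² = 10]
4. D_y = 3/2  [line -15·x + -5·y + 30 = 0 ∩ |DB|² = 10]
   → D = (3/2, 3/2)

B = (9/2, 5/2)
D = (3/2, 3/2)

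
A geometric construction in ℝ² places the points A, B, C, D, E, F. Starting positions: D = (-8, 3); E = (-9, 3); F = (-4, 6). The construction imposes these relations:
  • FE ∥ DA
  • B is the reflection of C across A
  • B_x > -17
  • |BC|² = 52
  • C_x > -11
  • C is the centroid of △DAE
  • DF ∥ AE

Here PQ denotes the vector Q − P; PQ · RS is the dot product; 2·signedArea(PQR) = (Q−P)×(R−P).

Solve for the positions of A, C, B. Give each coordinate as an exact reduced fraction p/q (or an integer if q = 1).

1. A_x = -13  [DF ∥ AE ∩ FE ∥ DA]
2. A_y = 0  [DF ∥ AE ∩ FE ∥ DA]
   → A = (-13, 0)
3. C_x = -10  [C is the centroid of △DAE]
4. C_y = 2  [C is the centroid of △DAE]
   → C = (-10, 2)
5. B_x = -16  [B is the reflection of C across A]
6. B_y = -2  [B is the reflection of C across A]
   → B = (-16, -2)

A = (-13, 0)
B = (-16, -2)
C = (-10, 2)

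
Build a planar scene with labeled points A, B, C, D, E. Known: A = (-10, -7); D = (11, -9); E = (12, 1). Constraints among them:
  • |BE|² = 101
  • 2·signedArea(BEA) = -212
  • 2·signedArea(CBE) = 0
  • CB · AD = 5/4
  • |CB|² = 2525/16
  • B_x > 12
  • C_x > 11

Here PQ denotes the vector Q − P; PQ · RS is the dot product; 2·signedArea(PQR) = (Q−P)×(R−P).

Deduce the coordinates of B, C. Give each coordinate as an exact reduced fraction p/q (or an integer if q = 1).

B = (13, 11)
C = (47/4, -3/2)

1. B_x = 13  [line 8·x + -22·y + 138 = 0 ∩ |BE|² = 101]
2. B_y = 11  [line 8·x + -22·y + 138 = 0 ∩ |BE|² = 101]
   → B = (13, 11)
3. C_x = 47/4  [2·signedArea(CBE) = 0 ∩ CB · AD = 5/4]
4. C_y = -3/2  [2·signedArea(CBE) = 0 ∩ CB · AD = 5/4]
   → C = (47/4, -3/2)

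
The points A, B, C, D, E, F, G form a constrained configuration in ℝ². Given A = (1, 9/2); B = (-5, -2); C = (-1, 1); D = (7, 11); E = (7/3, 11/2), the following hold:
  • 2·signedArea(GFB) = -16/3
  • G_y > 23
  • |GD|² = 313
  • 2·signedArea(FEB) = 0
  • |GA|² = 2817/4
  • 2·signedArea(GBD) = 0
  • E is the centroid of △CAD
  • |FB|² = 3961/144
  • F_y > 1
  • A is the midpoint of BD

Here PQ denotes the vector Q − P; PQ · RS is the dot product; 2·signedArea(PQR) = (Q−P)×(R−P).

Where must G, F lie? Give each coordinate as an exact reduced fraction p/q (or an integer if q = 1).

F = (-4/3, 7/4)
G = (19, 24)

1. G_x = 19  [line -13·x + 12·y + -41 = 0 ∩ |GA|² = 2817/4]
2. G_y = 24  [line -13·x + 12·y + -41 = 0 ∩ |GA|² = 2817/4]
   → G = (19, 24)
3. F_x = -4/3  [2·signedArea(FEB) = 0 ∩ 2·signedArea(GFB) = -16/3]
4. F_y = 7/4  [2·signedArea(FEB) = 0 ∩ 2·signedArea(GFB) = -16/3]
   → F = (-4/3, 7/4)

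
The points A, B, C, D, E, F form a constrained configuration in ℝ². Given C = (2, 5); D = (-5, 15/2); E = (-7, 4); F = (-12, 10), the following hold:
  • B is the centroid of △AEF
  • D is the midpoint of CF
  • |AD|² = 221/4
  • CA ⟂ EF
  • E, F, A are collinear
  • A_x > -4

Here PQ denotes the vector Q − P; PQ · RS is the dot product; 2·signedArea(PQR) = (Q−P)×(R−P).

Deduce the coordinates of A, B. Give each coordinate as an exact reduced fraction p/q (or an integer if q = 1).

A = (-232/61, 10/61)
B = (-1391/183, 288/61)

1. A_x = -232/61  [E, F, A are collinear ∩ CA ⟂ EF]
2. A_y = 10/61  [E, F, A are collinear ∩ CA ⟂ EF]
   → A = (-232/61, 10/61)
3. B_x = -1391/183  [B is the centroid of △AEF]
4. B_y = 288/61  [B is the centroid of △AEF]
   → B = (-1391/183, 288/61)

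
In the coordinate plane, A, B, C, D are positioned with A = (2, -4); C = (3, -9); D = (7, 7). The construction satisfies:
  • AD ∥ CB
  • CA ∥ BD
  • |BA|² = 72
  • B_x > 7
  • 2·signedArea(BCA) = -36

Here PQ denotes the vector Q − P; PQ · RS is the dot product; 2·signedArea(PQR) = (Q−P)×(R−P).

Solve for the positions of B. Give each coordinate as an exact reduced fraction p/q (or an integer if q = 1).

B = (8, 2)

1. B_x = 8  [CA ∥ BD ∩ AD ∥ CB]
2. B_y = 2  [CA ∥ BD ∩ AD ∥ CB]
   → B = (8, 2)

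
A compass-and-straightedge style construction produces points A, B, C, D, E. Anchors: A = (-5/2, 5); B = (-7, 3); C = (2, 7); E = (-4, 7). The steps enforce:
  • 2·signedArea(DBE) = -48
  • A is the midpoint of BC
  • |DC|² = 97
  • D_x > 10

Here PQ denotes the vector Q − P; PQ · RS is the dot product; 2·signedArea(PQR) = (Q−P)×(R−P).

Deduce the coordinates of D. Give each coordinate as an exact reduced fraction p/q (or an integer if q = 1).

D = (11, 11)

1. D_x = 11  [line -4·x + 3·y + 11 = 0 ∩ |DC|² = 97]
2. D_y = 11  [line -4·x + 3·y + 11 = 0 ∩ |DC|² = 97]
   → D = (11, 11)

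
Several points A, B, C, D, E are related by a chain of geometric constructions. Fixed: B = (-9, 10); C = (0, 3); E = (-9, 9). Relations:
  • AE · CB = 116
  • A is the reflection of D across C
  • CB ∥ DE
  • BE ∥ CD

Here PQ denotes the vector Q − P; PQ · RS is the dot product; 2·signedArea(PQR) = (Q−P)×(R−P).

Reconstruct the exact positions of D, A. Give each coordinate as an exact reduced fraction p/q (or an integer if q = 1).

1. D_x = 0  [CB ∥ DE ∩ BE ∥ CD]
2. D_y = 2  [CB ∥ DE ∩ BE ∥ CD]
   → D = (0, 2)
3. A_x = 0  [A is the reflection of D across C]
4. A_y = 4  [A is the reflection of D across C]
   → A = (0, 4)

A = (0, 4)
D = (0, 2)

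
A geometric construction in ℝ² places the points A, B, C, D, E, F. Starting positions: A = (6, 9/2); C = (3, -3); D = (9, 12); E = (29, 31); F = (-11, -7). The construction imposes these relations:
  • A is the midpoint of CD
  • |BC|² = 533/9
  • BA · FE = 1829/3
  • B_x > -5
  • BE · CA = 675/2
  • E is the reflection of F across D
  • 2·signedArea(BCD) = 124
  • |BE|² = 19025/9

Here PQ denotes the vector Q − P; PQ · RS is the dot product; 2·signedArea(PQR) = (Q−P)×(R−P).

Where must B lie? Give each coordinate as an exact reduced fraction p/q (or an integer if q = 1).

B = (-13/3, -2/3)

1. B_x = -13/3  [BE · CA = 675/2 ∩ BA · FE = 1829/3]
2. B_y = -2/3  [BE · CA = 675/2 ∩ BA · FE = 1829/3]
   → B = (-13/3, -2/3)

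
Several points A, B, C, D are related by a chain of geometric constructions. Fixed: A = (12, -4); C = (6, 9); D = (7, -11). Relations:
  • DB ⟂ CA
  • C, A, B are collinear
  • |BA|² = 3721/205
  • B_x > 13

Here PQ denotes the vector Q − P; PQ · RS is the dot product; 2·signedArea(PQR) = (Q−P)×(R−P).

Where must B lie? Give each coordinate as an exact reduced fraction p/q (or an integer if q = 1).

1. B_x = 2826/205  [C, A, B are collinear ∩ DB ⟂ CA]
2. B_y = -1613/205  [C, A, B are collinear ∩ DB ⟂ CA]
   → B = (2826/205, -1613/205)

B = (2826/205, -1613/205)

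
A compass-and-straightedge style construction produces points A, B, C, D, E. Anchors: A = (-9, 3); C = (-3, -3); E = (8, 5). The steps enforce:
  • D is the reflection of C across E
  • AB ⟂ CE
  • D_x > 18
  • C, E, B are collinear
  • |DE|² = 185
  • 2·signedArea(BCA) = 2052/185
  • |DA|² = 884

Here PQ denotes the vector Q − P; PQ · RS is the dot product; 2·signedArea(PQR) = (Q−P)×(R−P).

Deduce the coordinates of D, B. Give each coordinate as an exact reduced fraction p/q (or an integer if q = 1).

1. D_x = 19  [D is the reflection of C across E]
2. D_y = 13  [D is the reflection of C across E]
   → D = (19, 13)
3. B_x = -753/185  [C, E, B are collinear ∩ AB ⟂ CE]
4. B_y = -699/185  [C, E, B are collinear ∩ AB ⟂ CE]
   → B = (-753/185, -699/185)

B = (-753/185, -699/185)
D = (19, 13)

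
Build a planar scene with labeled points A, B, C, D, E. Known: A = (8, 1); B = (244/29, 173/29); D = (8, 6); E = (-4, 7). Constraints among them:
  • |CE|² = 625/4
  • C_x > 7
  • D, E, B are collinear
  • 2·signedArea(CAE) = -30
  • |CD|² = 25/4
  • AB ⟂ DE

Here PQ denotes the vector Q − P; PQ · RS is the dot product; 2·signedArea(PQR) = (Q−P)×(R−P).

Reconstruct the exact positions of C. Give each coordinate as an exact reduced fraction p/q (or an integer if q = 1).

C = (8, 7/2)

1. C_x = 8  [line -6·x + -12·y + 90 = 0 ∩ |CE|² = 625/4]
2. C_y = 7/2  [line -6·x + -12·y + 90 = 0 ∩ |CE|² = 625/4]
   → C = (8, 7/2)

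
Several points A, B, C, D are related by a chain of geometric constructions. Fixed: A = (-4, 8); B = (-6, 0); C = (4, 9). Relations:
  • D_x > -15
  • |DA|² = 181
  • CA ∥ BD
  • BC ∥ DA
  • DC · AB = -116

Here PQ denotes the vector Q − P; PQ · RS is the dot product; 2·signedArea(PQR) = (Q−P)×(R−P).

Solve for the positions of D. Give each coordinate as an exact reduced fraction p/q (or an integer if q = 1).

D = (-14, -1)

1. D_x = -14  [BC ∥ DA ∩ CA ∥ BD]
2. D_y = -1  [BC ∥ DA ∩ CA ∥ BD]
   → D = (-14, -1)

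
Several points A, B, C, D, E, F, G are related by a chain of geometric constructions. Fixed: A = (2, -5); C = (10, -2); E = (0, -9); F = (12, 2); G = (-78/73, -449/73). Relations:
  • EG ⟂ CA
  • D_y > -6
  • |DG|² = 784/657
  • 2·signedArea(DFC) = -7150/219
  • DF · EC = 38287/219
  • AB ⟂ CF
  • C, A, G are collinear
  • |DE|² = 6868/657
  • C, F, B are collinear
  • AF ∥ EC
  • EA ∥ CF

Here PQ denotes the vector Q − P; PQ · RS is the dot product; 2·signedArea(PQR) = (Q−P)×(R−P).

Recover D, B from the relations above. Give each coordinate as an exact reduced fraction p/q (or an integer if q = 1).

B = (36/5, -38/5)
D = (-10/219, -421/73)

1. D_x = -10/219  [2·signedArea(DFC) = -7150/219 ∩ DF · EC = 38287/219]
2. D_y = -421/73  [2·signedArea(DFC) = -7150/219 ∩ DF · EC = 38287/219]
   → D = (-10/219, -421/73)
3. B_x = 36/5  [C, F, B are collinear ∩ AB ⟂ CF]
4. B_y = -38/5  [C, F, B are collinear ∩ AB ⟂ CF]
   → B = (36/5, -38/5)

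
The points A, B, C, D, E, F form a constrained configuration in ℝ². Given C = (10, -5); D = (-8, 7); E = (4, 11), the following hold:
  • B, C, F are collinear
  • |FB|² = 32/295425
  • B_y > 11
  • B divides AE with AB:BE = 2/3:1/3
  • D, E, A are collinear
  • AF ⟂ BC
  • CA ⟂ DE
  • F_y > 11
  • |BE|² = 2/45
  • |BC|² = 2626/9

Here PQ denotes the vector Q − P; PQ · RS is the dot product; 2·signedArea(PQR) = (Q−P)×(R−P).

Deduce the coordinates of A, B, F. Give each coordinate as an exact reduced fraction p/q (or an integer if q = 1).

A = (23/5, 56/5)
B = (21/5, 166/15)
F = (137981/32825, 362942/32825)

1. A_x = 23/5  [D, E, A are collinear ∩ CA ⟂ DE]
2. A_y = 56/5  [D, E, A are collinear ∩ CA ⟂ DE]
   → A = (23/5, 56/5)
3. B_x = 21/5  [B divides AE with AB:BE = 2/3:1/3]
4. B_y = 166/15  [B divides AE with AB:BE = 2/3:1/3]
   → B = (21/5, 166/15)
5. F_x = 137981/32825  [B, C, F are collinear ∩ AF ⟂ BC]
6. F_y = 362942/32825  [B, C, F are collinear ∩ AF ⟂ BC]
   → F = (137981/32825, 362942/32825)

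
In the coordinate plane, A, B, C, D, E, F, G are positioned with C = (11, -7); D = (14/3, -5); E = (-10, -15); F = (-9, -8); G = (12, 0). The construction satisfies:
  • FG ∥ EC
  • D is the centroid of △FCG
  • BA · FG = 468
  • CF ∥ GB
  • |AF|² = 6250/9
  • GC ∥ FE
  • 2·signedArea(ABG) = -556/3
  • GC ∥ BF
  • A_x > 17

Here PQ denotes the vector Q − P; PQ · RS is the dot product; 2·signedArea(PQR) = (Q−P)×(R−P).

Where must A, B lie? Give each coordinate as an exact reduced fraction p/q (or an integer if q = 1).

1. B_x = -8  [GC ∥ BF ∩ CF ∥ GB]
2. B_y = -1  [GC ∥ BF ∩ CF ∥ GB]
   → B = (-8, -1)
3. A_x = 52/3  [2·signedArea(ABG) = -556/3 ∩ BA · FG = 468]
4. A_y = -9  [2·signedArea(ABG) = -556/3 ∩ BA · FG = 468]
   → A = (52/3, -9)

A = (52/3, -9)
B = (-8, -1)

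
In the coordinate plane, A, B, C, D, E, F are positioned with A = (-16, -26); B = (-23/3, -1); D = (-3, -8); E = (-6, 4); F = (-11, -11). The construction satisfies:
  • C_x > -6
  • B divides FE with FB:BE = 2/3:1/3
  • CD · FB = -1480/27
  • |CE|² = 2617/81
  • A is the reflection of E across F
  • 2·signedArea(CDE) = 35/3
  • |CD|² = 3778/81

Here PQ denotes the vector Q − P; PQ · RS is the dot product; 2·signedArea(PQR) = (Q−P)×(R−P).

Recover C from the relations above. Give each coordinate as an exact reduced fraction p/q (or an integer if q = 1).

1. C_x = -50/9  [2·signedArea(CDE) = 35/3 ∩ CD · FB = -1480/27]
2. C_y = -5/3  [2·signedArea(CDE) = 35/3 ∩ CD · FB = -1480/27]
   → C = (-50/9, -5/3)

C = (-50/9, -5/3)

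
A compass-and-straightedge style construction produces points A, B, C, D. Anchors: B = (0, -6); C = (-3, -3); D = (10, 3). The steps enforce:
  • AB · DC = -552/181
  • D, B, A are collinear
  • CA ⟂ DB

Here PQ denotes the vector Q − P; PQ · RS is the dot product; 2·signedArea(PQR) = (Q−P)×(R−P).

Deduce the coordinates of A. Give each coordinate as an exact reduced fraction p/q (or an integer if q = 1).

1. A_x = -30/181  [D, B, A are collinear ∩ CA ⟂ DB]
2. A_y = -1113/181  [D, B, A are collinear ∩ CA ⟂ DB]
   → A = (-30/181, -1113/181)

A = (-30/181, -1113/181)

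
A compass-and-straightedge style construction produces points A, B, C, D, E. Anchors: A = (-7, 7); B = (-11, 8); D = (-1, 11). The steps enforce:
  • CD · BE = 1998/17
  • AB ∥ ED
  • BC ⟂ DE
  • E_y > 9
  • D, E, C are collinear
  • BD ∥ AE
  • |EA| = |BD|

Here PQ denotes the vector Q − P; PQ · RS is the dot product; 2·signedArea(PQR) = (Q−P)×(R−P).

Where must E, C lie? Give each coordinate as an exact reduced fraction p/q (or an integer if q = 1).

1. E_x = 3  [AB ∥ ED ∩ BD ∥ AE]
2. E_y = 10  [AB ∥ ED ∩ BD ∥ AE]
   → E = (3, 10)
3. C_x = -165/17  [D, E, C are collinear ∩ BC ⟂ DE]
4. C_y = 224/17  [D, E, C are collinear ∩ BC ⟂ DE]
   → C = (-165/17, 224/17)

C = (-165/17, 224/17)
E = (3, 10)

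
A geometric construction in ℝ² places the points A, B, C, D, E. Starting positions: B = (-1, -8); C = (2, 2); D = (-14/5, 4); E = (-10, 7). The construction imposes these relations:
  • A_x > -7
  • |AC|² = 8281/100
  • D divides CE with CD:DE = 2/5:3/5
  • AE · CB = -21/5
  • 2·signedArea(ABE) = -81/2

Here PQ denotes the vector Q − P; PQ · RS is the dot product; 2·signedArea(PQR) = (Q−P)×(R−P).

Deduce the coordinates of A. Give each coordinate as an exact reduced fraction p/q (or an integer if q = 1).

A = (-32/5, 11/2)

1. A_x = -32/5  [AE · CB = -21/5 ∩ 2·signedArea(ABE) = -81/2]
2. A_y = 11/2  [AE · CB = -21/5 ∩ 2·signedArea(ABE) = -81/2]
   → A = (-32/5, 11/2)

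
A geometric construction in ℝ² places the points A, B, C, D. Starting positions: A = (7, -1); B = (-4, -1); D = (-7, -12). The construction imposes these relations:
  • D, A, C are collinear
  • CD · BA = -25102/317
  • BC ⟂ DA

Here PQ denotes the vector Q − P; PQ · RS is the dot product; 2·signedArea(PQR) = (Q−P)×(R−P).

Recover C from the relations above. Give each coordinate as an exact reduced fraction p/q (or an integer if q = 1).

C = (63/317, -2011/317)

1. C_x = 63/317  [D, A, C are collinear ∩ BC ⟂ DA]
2. C_y = -2011/317  [D, A, C are collinear ∩ BC ⟂ DA]
   → C = (63/317, -2011/317)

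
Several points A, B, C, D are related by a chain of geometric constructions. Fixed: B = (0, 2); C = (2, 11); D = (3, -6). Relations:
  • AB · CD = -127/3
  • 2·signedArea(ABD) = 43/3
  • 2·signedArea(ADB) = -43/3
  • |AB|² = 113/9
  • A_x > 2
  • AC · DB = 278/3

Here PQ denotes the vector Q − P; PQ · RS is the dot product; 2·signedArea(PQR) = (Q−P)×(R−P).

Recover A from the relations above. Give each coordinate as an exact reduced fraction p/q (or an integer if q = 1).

A = (8/3, -1/3)

1. A_x = 8/3  [2·signedArea(ADB) = -43/3 ∩ AC · DB = 278/3]
2. A_y = -1/3  [2·signedArea(ADB) = -43/3 ∩ AC · DB = 278/3]
   → A = (8/3, -1/3)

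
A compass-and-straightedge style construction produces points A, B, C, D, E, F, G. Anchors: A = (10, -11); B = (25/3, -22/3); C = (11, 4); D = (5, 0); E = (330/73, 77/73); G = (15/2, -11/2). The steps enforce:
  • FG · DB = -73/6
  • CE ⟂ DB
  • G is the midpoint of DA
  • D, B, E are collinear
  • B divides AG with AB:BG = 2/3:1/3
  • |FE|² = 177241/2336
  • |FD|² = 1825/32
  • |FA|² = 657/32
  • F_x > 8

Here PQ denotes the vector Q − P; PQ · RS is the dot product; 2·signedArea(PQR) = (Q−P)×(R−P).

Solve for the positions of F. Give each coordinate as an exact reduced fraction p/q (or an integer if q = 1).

F = (65/8, -55/8)

1. F_x = 65/8  [line -10/3·x + 22/3·y + 155/2 = 0 ∩ |FA|² = 657/32]
2. F_y = -55/8  [line -10/3·x + 22/3·y + 155/2 = 0 ∩ |FA|² = 657/32]
   → F = (65/8, -55/8)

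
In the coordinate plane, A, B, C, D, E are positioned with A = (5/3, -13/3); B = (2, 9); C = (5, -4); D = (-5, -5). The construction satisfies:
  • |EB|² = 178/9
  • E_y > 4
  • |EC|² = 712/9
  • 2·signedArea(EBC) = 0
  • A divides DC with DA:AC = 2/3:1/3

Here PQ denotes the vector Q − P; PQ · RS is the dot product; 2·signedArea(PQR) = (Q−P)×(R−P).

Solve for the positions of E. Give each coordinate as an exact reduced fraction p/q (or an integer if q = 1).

1. E_x = 3  [line 13·x + 3·y + -53 = 0 ∩ |EC|² = 712/9]
2. E_y = 14/3  [line 13·x + 3·y + -53 = 0 ∩ |EC|² = 712/9]
   → E = (3, 14/3)

E = (3, 14/3)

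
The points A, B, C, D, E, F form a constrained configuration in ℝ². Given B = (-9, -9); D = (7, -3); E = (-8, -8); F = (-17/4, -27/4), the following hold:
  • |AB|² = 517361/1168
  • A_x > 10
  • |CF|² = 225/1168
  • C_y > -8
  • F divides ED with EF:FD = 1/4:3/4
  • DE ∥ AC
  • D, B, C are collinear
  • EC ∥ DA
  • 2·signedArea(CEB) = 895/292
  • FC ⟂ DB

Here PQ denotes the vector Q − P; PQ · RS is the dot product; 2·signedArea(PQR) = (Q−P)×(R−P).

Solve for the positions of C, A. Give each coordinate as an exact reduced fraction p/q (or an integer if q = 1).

1. C_x = -299/73  [D, B, C are collinear ∩ FC ⟂ DB]
2. C_y = -2091/292  [D, B, C are collinear ∩ FC ⟂ DB]
   → C = (-299/73, -2091/292)
3. A_x = 796/73  [DE ∥ AC ∩ EC ∥ DA]
4. A_y = -631/292  [DE ∥ AC ∩ EC ∥ DA]
   → A = (796/73, -631/292)

A = (796/73, -631/292)
C = (-299/73, -2091/292)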